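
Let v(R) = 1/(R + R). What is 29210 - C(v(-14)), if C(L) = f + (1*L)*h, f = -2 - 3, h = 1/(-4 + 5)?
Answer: 818021/28 ≈ 29215.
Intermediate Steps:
h = 1 (h = 1/1 = 1)
v(R) = 1/(2*R)
f = -5
C(L) = -5 + L (C(L) = -5 + (1*L)*1 = -5 + L*1 = -5 + L)
29210 - C(v(-14)) = 29210 - (-5 + (1/2)/(-14)) = 29210 - (-5 + (1/2)*(-1/14)) = 29210 - (-5 - 1/28) = 29210 - 1*(-141/28) = 29210 + 141/28 = 818021/28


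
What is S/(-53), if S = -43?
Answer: 43/53 ≈ 0.81132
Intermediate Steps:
S/(-53) = -43/(-53) = -1/53*(-43) = 43/53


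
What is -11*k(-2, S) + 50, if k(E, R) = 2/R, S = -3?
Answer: 172/3 ≈ 57.333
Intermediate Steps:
-11*k(-2, S) + 50 = -22/(-3) + 50 = -22*(-1)/3 + 50 = -11*(-2/3) + 50 = 22/3 + 50 = 172/3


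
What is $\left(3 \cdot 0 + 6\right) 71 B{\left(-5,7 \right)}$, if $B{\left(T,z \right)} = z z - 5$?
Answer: $18744$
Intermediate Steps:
$B{\left(T,z \right)} = -5 + z^{2}$ ($B{\left(T,z \right)} = z^{2} - 5 = -5 + z^{2}$)
$\left(3 \cdot 0 + 6\right) 71 B{\left(-5,7 \right)} = \left(3 \cdot 0 + 6\right) 71 \left(-5 + 7^{2}\right) = \left(0 + 6\right) 71 \left(-5 + 49\right) = 6 \cdot 71 \cdot 44 = 426 \cdot 44 = 18744$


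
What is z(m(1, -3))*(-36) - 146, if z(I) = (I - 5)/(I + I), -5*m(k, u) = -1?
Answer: 286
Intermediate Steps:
m(k, u) = 1/5 (m(k, u) = -1/5*(-1) = 1/5)
z(I) = (-5 + I)/(2*I) (z(I) = (-5 + I)/((2*I)) = (-5 + I)*(1/(2*I)) = (-5 + I)/(2*I))
z(m(1, -3))*(-36) - 146 = ((-5 + 1/5)/(2*(1/5)))*(-36) - 146 = ((1/2)*5*(-24/5))*(-36) - 146 = -12*(-36) - 146 = 432 - 146 = 286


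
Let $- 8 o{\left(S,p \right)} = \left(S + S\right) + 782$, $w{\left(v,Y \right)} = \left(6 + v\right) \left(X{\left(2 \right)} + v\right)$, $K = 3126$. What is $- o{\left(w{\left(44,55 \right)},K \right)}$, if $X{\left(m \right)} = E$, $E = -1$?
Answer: $\frac{2541}{4} \approx 635.25$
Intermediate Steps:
$X{\left(m \right)} = -1$
$w{\left(v,Y \right)} = \left(-1 + v\right) \left(6 + v\right)$ ($w{\left(v,Y \right)} = \left(6 + v\right) \left(-1 + v\right) = \left(-1 + v\right) \left(6 + v\right)$)
$o{\left(S,p \right)} = - \frac{391}{4} - \frac{S}{4}$ ($o{\left(S,p \right)} = - \frac{\left(S + S\right) + 782}{8} = - \frac{2 S + 782}{8} = - \frac{782 + 2 S}{8} = - \frac{391}{4} - \frac{S}{4}$)
$- o{\left(w{\left(44,55 \right)},K \right)} = - (- \frac{391}{4} - \frac{-6 + 44^{2} + 5 \cdot 44}{4}) = - (- \frac{391}{4} - \frac{-6 + 1936 + 220}{4}) = - (- \frac{391}{4} - \frac{1075}{2}) = \left(-1\right) \left(- \frac{2541}{4}\right) = \frac{2541}{4}$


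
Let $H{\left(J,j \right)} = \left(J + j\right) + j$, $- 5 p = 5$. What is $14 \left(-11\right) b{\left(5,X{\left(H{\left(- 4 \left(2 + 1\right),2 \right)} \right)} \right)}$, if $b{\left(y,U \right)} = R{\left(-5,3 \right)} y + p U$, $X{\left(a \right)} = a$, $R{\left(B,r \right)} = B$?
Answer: $2618$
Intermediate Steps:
$p = -1$ ($p = \left(- \frac{1}{5}\right) 5 = -1$)
$H{\left(J,j \right)} = J + 2 j$
$b{\left(y,U \right)} = - U - 5 y$ ($b{\left(y,U \right)} = - 5 y - U = - U - 5 y$)
$14 \left(-11\right) b{\left(5,X{\left(H{\left(- 4 \left(2 + 1\right),2 \right)} \right)} \right)} = 14 \left(-11\right) \left(- (- 4 \left(2 + 1\right) + 2 \cdot 2) - 25\right) = - 154 \left(- (\left(-4\right) 3 + 4) - 25\right) = - 154 \left(- (-12 + 4) - 25\right) = - 154 \left(\left(-1\right) \left(-8\right) - 25\right) = - 154 \left(8 - 25\right) = \left(-154\right) \left(-17\right) = 2618$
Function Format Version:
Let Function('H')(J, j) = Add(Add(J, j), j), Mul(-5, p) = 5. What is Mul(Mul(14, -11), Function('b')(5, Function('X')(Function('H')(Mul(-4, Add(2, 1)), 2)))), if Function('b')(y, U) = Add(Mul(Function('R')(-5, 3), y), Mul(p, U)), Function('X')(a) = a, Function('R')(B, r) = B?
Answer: 2618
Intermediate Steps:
p = -1 (p = Mul(Rational(-1, 5), 5) = -1)
Function('H')(J, j) = Add(J, Mul(2, j))
Function('b')(y, U) = Add(Mul(-1, U), Mul(-5, y)) (Function('b')(y, U) = Add(Mul(-5, y), Mul(-1, U)) = Add(Mul(-1, U), Mul(-5, y)))
Mul(Mul(14, -11), Function('b')(5, Function('X')(Function('H')(Mul(-4, Add(2, 1)), 2)))) = Mul(Mul(14, -11), Add(Mul(-1, Add(Mul(-4, Add(2, 1)), Mul(2, 2))), Mul(-5, 5))) = Mul(-154, Add(Mul(-1, Add(Mul(-4, 3), 4)), -25)) = Mul(-154, Add(Mul(-1, Add(-12, 4)), -25)) = Mul(-154, Add(Mul(-1, -8), -25)) = Mul(-154, Add(8, -25)) = Mul(-154, -17) = 2618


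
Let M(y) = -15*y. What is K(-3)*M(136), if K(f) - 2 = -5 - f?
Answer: 0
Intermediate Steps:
K(f) = -3 - f (K(f) = 2 + (-5 - f) = -3 - f)
K(-3)*M(136) = (-3 - 1*(-3))*(-15*136) = (-3 + 3)*(-2040) = 0*(-2040) = 0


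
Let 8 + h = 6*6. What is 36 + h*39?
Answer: 1128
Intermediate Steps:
h = 28 (h = -8 + 6*6 = -8 + 36 = 28)
36 + h*39 = 36 + 28*39 = 36 + 1092 = 1128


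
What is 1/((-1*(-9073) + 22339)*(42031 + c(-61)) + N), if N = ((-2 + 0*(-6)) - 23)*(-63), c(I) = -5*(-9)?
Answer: 1/1321692887 ≈ 7.5661e-10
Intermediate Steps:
c(I) = 45
N = 1575 (N = ((-2 + 0) - 23)*(-63) = (-2 - 23)*(-63) = -25*(-63) = 1575)
1/((-1*(-9073) + 22339)*(42031 + c(-61)) + N) = 1/((-1*(-9073) + 22339)*(42031 + 45) + 1575) = 1/((9073 + 22339)*42076 + 1575) = 1/(31412*42076 + 1575) = 1/(1321691312 + 1575) = 1/1321692887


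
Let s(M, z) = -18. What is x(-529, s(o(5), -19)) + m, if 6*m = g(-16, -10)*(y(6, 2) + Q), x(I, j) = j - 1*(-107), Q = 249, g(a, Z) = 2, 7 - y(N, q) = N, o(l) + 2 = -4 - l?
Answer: 517/3 ≈ 172.33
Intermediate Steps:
o(l) = -6 - l (o(l) = -2 + (-4 - l) = -6 - l)
y(N, q) = 7 - N
x(I, j) = 107 + j (x(I, j) = j + 107 = 107 + j)
m = 250/3 (m = (2*((7 - 1*6) + 249))/6 = (2*((7 - 6) + 249))/6 = (2*(1 + 249))/6 = (2*250)/6 = (1/6)*500 = 250/3 ≈ 83.333)
x(-529, s(o(5), -19)) + m = (107 - 18) + 250/3 = 89 + 250/3 = 517/3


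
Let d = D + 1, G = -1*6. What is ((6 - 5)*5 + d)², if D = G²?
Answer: 1764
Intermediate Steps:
G = -6
D = 36 (D = (-6)² = 36)
d = 37 (d = 36 + 1 = 37)
((6 - 5)*5 + d)² = ((6 - 5)*5 + 37)² = (1*5 + 37)² = (5 + 37)² = 42² = 1764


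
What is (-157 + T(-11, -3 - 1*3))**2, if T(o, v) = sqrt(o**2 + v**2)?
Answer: (157 - sqrt(157))**2 ≈ 20872.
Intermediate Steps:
(-157 + T(-11, -3 - 1*3))**2 = (-157 + sqrt((-11)**2 + (-3 - 1*3)**2))**2 = (-157 + sqrt(121 + (-3 - 3)**2))**2 = (-157 + sqrt(121 + (-6)**2))**2 = (-157 + sqrt(121 + 36))**2 = (-157 + sqrt(157))**2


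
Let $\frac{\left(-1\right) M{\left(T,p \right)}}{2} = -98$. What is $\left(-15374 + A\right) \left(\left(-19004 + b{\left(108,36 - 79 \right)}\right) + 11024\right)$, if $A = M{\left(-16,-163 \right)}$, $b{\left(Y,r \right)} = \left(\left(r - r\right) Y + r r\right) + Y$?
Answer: $91417094$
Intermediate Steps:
$M{\left(T,p \right)} = 196$ ($M{\left(T,p \right)} = \left(-2\right) \left(-98\right) = 196$)
$b{\left(Y,r \right)} = Y + r^{2}$ ($b{\left(Y,r \right)} = \left(0 Y + r^{2}\right) + Y = \left(0 + r^{2}\right) + Y = r^{2} + Y = Y + r^{2}$)
$A = 196$
$\left(-15374 + A\right) \left(\left(-19004 + b{\left(108,36 - 79 \right)}\right) + 11024\right) = \left(-15374 + 196\right) \left(\left(-19004 + \left(108 + \left(36 - 79\right)^{2}\right)\right) + 11024\right) = - 15178 \left(\left(-19004 + \left(108 + \left(-43\right)^{2}\right)\right) + 11024\right) = - 15178 \left(\left(-19004 + \left(108 + 1849\right)\right) + 11024\right) = - 15178 \left(\left(-19004 + 1957\right) + 11024\right) = - 15178 \left(-17047 + 11024\right) = \left(-15178\right) \left(-6023\right) = 91417094$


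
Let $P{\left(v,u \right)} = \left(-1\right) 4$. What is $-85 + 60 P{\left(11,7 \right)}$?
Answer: $-325$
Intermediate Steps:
$P{\left(v,u \right)} = -4$
$-85 + 60 P{\left(11,7 \right)} = -85 + 60 \left(-4\right) = -85 - 240 = -325$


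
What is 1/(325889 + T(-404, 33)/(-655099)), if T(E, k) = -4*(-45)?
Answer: 655099/213489557831 ≈ 3.0685e-6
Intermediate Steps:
T(E, k) = 180
1/(325889 + T(-404, 33)/(-655099)) = 1/(325889 + 180/(-655099)) = 1/(325889 + 180*(-1/655099)) = 1/(325889 - 180/655099) = 1/(213489557831/655099) = 655099/213489557831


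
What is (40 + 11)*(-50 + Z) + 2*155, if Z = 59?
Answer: 769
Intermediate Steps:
(40 + 11)*(-50 + Z) + 2*155 = (40 + 11)*(-50 + 59) + 2*155 = 51*9 + 310 = 459 + 310 = 769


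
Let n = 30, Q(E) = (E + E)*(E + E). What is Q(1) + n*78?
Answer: 2344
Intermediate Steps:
Q(E) = 4*E² (Q(E) = (2*E)*(2*E) = 4*E²)
Q(1) + n*78 = 4*1² + 30*78 = 4*1 + 2340 = 4 + 2340 = 2344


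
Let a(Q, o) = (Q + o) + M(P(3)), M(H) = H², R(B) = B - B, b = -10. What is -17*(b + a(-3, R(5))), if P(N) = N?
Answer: 68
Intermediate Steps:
R(B) = 0
a(Q, o) = 9 + Q + o (a(Q, o) = (Q + o) + 3² = (Q + o) + 9 = 9 + Q + o)
-17*(b + a(-3, R(5))) = -17*(-10 + (9 - 3 + 0)) = -17*(-10 + 6) = -17*(-4) = 68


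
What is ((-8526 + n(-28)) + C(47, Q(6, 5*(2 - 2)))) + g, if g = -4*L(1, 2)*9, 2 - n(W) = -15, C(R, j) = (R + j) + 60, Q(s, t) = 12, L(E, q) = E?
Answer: -8426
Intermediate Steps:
C(R, j) = 60 + R + j
n(W) = 17 (n(W) = 2 - 1*(-15) = 2 + 15 = 17)
g = -36 (g = -4*1*9 = -4*9 = -36)
((-8526 + n(-28)) + C(47, Q(6, 5*(2 - 2)))) + g = ((-8526 + 17) + (60 + 47 + 12)) - 36 = (-8509 + 119) - 36 = -8390 - 36 = -8426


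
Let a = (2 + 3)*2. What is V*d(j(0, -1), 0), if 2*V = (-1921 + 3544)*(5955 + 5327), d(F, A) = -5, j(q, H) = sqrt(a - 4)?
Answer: -45776715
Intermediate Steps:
a = 10 (a = 5*2 = 10)
j(q, H) = sqrt(6) (j(q, H) = sqrt(10 - 4) = sqrt(6))
V = 9155343 (V = ((-1921 + 3544)*(5955 + 5327))/2 = (1623*11282)/2 = (1/2)*18310686 = 9155343)
V*d(j(0, -1), 0) = 9155343*(-5) = -45776715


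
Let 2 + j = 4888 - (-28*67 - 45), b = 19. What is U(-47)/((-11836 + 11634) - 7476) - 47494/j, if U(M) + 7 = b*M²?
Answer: -325153940/26132073 ≈ -12.443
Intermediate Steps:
U(M) = -7 + 19*M²
j = 6807 (j = -2 + (4888 - (-28*67 - 45)) = -2 + (4888 - (-1876 - 45)) = -2 + (4888 - 1*(-1921)) = -2 + (4888 + 1921) = -2 + 6809 = 6807)
U(-47)/((-11836 + 11634) - 7476) - 47494/j = (-7 + 19*(-47)²)/((-11836 + 11634) - 7476) - 47494/6807 = (-7 + 19*2209)/(-202 - 7476) - 47494*1/6807 = (-7 + 41971)/(-7678) - 47494/6807 = 41964*(-1/7678) - 47494/6807 = -20982/3839 - 47494/6807 = -325153940/26132073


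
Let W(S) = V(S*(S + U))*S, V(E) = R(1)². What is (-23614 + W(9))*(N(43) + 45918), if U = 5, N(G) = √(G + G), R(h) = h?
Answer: -1083894390 - 23605*√86 ≈ -1.0841e+9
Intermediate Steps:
N(G) = √2*√G (N(G) = √(2*G) = √2*√G)
V(E) = 1 (V(E) = 1² = 1)
W(S) = S (W(S) = 1*S = S)
(-23614 + W(9))*(N(43) + 45918) = (-23614 + 9)*(√2*√43 + 45918) = -23605*(√86 + 45918) = -23605*(45918 + √86) = -1083894390 - 23605*√86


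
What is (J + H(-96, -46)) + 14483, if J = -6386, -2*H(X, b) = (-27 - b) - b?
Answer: 16129/2 ≈ 8064.5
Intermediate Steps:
H(X, b) = 27/2 + b (H(X, b) = -((-27 - b) - b)/2 = -(-27 - 2*b)/2 = 27/2 + b)
(J + H(-96, -46)) + 14483 = (-6386 + (27/2 - 46)) + 14483 = (-6386 - 65/2) + 14483 = -12837/2 + 14483 = 16129/2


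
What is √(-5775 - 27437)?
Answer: 38*I*√23 ≈ 182.24*I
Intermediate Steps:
√(-5775 - 27437) = √(-33212) = 38*I*√23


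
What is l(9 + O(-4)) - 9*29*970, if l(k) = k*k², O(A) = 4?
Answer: -250973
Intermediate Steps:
l(k) = k³
l(9 + O(-4)) - 9*29*970 = (9 + 4)³ - 9*29*970 = 13³ - 261*970 = 2197 - 253170 = -250973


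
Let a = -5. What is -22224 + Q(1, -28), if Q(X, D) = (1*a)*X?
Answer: -22229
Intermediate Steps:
Q(X, D) = -5*X (Q(X, D) = (1*(-5))*X = -5*X)
-22224 + Q(1, -28) = -22224 - 5*1 = -22224 - 5 = -22229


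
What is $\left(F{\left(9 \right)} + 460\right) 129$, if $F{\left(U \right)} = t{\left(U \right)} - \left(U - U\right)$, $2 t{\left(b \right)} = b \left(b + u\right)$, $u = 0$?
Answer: $\frac{129129}{2} \approx 64565.0$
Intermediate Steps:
$t{\left(b \right)} = \frac{b^{2}}{2}$ ($t{\left(b \right)} = \frac{b \left(b + 0\right)}{2} = \frac{b b}{2} = \frac{b^{2}}{2}$)
$F{\left(U \right)} = \frac{U^{2}}{2}$ ($F{\left(U \right)} = \frac{U^{2}}{2} - \left(U - U\right) = \frac{U^{2}}{2} - 0 = \frac{U^{2}}{2} + 0 = \frac{U^{2}}{2}$)
$\left(F{\left(9 \right)} + 460\right) 129 = \left(\frac{9^{2}}{2} + 460\right) 129 = \left(\frac{1}{2} \cdot 81 + 460\right) 129 = \left(\frac{81}{2} + 460\right) 129 = \frac{1001}{2} \cdot 129 = \frac{129129}{2}$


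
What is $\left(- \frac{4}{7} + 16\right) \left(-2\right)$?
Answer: $- \frac{216}{7} \approx -30.857$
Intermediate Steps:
$\left(- \frac{4}{7} + 16\right) \left(-2\right) = \frac{108}{7} \left(-2\right) = - \frac{216}{7}$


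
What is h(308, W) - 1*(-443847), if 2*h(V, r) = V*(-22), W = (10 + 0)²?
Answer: 440459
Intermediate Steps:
W = 100 (W = 10² = 100)
h(V, r) = -11*V (h(V, r) = (V*(-22))/2 = (-22*V)/2 = -11*V)
h(308, W) - 1*(-443847) = -11*308 - 1*(-443847) = -3388 + 443847 = 440459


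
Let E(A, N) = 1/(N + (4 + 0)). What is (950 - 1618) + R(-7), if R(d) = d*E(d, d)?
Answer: -1997/3 ≈ -665.67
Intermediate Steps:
E(A, N) = 1/(4 + N) (E(A, N) = 1/(N + 4) = 1/(4 + N))
R(d) = d/(4 + d)
(950 - 1618) + R(-7) = (950 - 1618) - 7/(4 - 7) = -668 - 7/(-3) = -668 - 7*(-⅓) = -668 + 7/3 = -1997/3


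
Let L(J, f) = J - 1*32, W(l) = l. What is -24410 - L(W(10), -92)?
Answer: -24388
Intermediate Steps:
L(J, f) = -32 + J (L(J, f) = J - 32 = -32 + J)
-24410 - L(W(10), -92) = -24410 - (-32 + 10) = -24410 - 1*(-22) = -24410 + 22 = -24388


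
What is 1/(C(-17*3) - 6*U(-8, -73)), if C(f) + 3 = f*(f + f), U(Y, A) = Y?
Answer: 1/5247 ≈ 0.00019059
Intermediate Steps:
C(f) = -3 + 2*f² (C(f) = -3 + f*(f + f) = -3 + f*(2*f) = -3 + 2*f²)
1/(C(-17*3) - 6*U(-8, -73)) = 1/((-3 + 2*(-17*3)²) - 6*(-8)) = 1/((-3 + 2*(-51)²) + 48) = 1/((-3 + 2*2601) + 48) = 1/((-3 + 5202) + 48) = 1/(5199 + 48) = 1/5247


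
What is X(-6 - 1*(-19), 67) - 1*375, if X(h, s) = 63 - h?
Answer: -325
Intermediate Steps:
X(-6 - 1*(-19), 67) - 1*375 = (63 - (-6 - 1*(-19))) - 1*375 = (63 - (-6 + 19)) - 375 = (63 - 1*13) - 375 = (63 - 13) - 375 = 50 - 375 = -325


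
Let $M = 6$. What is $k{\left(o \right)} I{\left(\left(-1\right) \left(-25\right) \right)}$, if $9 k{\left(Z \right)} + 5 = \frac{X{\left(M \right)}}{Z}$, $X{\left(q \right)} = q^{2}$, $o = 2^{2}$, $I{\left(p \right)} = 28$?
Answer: $\frac{112}{9} \approx 12.444$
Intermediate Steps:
$o = 4$
$k{\left(Z \right)} = - \frac{5}{9} + \frac{4}{Z}$ ($k{\left(Z \right)} = - \frac{5}{9} + \frac{6^{2} \frac{1}{Z}}{9} = - \frac{5}{9} + \frac{36 \frac{1}{Z}}{9} = - \frac{5}{9} + \frac{4}{Z}$)
$k{\left(o \right)} I{\left(\left(-1\right) \left(-25\right) \right)} = \left(- \frac{5}{9} + \frac{4}{4}\right) 28 = \left(- \frac{5}{9} + 4 \cdot \frac{1}{4}\right) 28 = \left(- \frac{5}{9} + 1\right) 28 = \frac{4}{9} \cdot 28 = \frac{112}{9}$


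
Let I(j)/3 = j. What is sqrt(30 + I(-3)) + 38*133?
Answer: 5054 + sqrt(21) ≈ 5058.6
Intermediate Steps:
I(j) = 3*j
sqrt(30 + I(-3)) + 38*133 = sqrt(30 + 3*(-3)) + 38*133 = sqrt(30 - 9) + 5054 = sqrt(21) + 5054 = 5054 + sqrt(21)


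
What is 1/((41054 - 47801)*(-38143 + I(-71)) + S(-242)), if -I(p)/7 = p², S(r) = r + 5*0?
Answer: 1/495431968 ≈ 2.0184e-9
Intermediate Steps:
S(r) = r (S(r) = r + 0 = r)
I(p) = -7*p²
1/((41054 - 47801)*(-38143 + I(-71)) + S(-242)) = 1/((41054 - 47801)*(-38143 - 7*(-71)²) - 242) = 1/(-6747*(-38143 - 7*5041) - 242) = 1/(-6747*(-38143 - 35287) - 242) = 1/(-6747*(-73430) - 242) = 1/(495432210 - 242) = 1/495431968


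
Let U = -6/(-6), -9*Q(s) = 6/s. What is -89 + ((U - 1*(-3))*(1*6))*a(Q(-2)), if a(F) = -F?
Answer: -97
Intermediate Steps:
Q(s) = -2/(3*s)
U = 1 (U = -6*(-⅙) = 1)
-89 + ((U - 1*(-3))*(1*6))*a(Q(-2)) = -89 + ((1 - 1*(-3))*(1*6))*(-(-2)/(3*(-2))) = -89 + ((1 + 3)*6)*(-(-2)*(-1)/(3*2)) = -89 + (4*6)*(-1*⅓) = -89 + 24*(-⅓) = -89 - 8 = -97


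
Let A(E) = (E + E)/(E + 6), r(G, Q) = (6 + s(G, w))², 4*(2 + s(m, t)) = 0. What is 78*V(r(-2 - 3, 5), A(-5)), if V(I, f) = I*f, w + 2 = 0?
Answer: -12480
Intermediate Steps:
w = -2 (w = -2 + 0 = -2)
s(m, t) = -2 (s(m, t) = -2 + (¼)*0 = -2 + 0 = -2)
r(G, Q) = 16 (r(G, Q) = (6 - 2)² = 4² = 16)
A(E) = 2*E/(6 + E) (A(E) = (2*E)/(6 + E) = 2*E/(6 + E))
78*V(r(-2 - 3, 5), A(-5)) = 78*(16*(2*(-5)/(6 - 5))) = 78*(16*(2*(-5)/1)) = 78*(16*(2*(-5)*1)) = 78*(16*(-10)) = 78*(-160) = -12480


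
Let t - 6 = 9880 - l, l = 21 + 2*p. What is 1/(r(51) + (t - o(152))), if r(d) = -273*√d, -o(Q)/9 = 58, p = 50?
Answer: 381/3778570 + 91*√51/34007130 ≈ 0.00011994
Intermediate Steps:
l = 121 (l = 21 + 2*50 = 21 + 100 = 121)
o(Q) = -522 (o(Q) = -9*58 = -522)
t = 9765 (t = 6 + (9880 - 1*121) = 6 + (9880 - 121) = 6 + 9759 = 9765)
1/(r(51) + (t - o(152))) = 1/(-273*√51 + (9765 - 1*(-522))) = 1/(-273*√51 + (9765 + 522)) = 1/(-273*√51 + 10287) = 1/(10287 - 273*√51)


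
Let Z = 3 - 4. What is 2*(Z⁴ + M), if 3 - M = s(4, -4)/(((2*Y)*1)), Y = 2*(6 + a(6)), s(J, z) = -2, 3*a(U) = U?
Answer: 65/8 ≈ 8.1250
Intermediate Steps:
a(U) = U/3
Y = 16 (Y = 2*(6 + (⅓)*6) = 2*(6 + 2) = 2*8 = 16)
M = 49/16 (M = 3 - (-2)/((2*16)*1) = 3 - (-2)/(32*1) = 3 - (-2)/32 = 3 - 1*(-1/16) = 3 + 1/16 = 49/16 ≈ 3.0625)
Z = -1
2*(Z⁴ + M) = 2*((-1)⁴ + 49/16) = 2*(1 + 49/16) = 2*(65/16) = 65/8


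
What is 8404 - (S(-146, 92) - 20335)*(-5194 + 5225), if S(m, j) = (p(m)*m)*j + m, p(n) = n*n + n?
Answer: 8815661955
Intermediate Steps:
p(n) = n + n² (p(n) = n² + n = n + n²)
S(m, j) = m + j*m²*(1 + m) (S(m, j) = ((m*(1 + m))*m)*j + m = (m²*(1 + m))*j + m = j*m²*(1 + m) + m = m + j*m²*(1 + m))
8404 - (S(-146, 92) - 20335)*(-5194 + 5225) = 8404 - (-146*(1 + 92*(-146)*(1 - 146)) - 20335)*(-5194 + 5225) = 8404 - (-146*(1 + 92*(-146)*(-145)) - 20335)*31 = 8404 - (-146*(1 + 1947640) - 20335)*31 = 8404 - (-146*1947641 - 20335)*31 = 8404 - (-284355586 - 20335)*31 = 8404 - (-284375921)*31 = 8404 - 1*(-8815653551) = 8404 + 8815653551 = 8815661955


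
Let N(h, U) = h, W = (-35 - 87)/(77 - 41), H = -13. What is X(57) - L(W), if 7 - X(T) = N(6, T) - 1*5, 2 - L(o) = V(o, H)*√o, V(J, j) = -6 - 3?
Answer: 4 - 3*I*√122/2 ≈ 4.0 - 16.568*I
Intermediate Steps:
V(J, j) = -9
W = -61/18 (W = -122/36 = -122*1/36 = -61/18 ≈ -3.3889)
L(o) = 2 + 9*√o (L(o) = 2 - (-9)*√o = 2 + 9*√o)
X(T) = 6 (X(T) = 7 - (6 - 1*5) = 7 - (6 - 5) = 7 - 1*1 = 7 - 1 = 6)
X(57) - L(W) = 6 - (2 + 9*√(-61/18)) = 6 - (2 + 9*(I*√122/6)) = 6 - (2 + 3*I*√122/2) = 6 + (-2 - 3*I*√122/2) = 4 - 3*I*√122/2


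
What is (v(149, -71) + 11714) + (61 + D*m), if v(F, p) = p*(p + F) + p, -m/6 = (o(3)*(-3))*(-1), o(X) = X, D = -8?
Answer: 6598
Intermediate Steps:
m = -54 (m = -6*3*(-3)*(-1) = -(-54)*(-1) = -6*9 = -54)
v(F, p) = p + p*(F + p) (v(F, p) = p*(F + p) + p = p + p*(F + p))
(v(149, -71) + 11714) + (61 + D*m) = (-71*(1 + 149 - 71) + 11714) + (61 - 8*(-54)) = (-71*79 + 11714) + (61 + 432) = (-5609 + 11714) + 493 = 6105 + 493 = 6598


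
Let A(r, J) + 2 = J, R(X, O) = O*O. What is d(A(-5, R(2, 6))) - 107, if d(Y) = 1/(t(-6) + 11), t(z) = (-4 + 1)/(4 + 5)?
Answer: -3421/32 ≈ -106.91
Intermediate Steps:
R(X, O) = O²
t(z) = -⅓ (t(z) = -3/9 = -3*⅑ = -⅓)
A(r, J) = -2 + J
d(Y) = 3/32 (d(Y) = 1/(-⅓ + 11) = 1/(32/3) = 3/32)
d(A(-5, R(2, 6))) - 107 = 3/32 - 107 = -3421/32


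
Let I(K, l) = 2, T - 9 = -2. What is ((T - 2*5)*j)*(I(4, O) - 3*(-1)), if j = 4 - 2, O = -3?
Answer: -30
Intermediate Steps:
T = 7 (T = 9 - 2 = 7)
j = 2
((T - 2*5)*j)*(I(4, O) - 3*(-1)) = ((7 - 2*5)*2)*(2 - 3*(-1)) = ((7 - 10)*2)*(2 + 3) = -3*2*5 = -6*5 = -30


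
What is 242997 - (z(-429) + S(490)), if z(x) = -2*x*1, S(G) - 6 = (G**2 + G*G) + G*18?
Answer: -246887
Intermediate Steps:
S(G) = 6 + 2*G**2 + 18*G (S(G) = 6 + ((G**2 + G*G) + G*18) = 6 + ((G**2 + G**2) + 18*G) = 6 + (2*G**2 + 18*G) = 6 + 2*G**2 + 18*G)
z(x) = -2*x
242997 - (z(-429) + S(490)) = 242997 - (-2*(-429) + (6 + 2*490**2 + 18*490)) = 242997 - (858 + (6 + 2*240100 + 8820)) = 242997 - (858 + (6 + 480200 + 8820)) = 242997 - (858 + 489026) = 242997 - 1*489884 = 242997 - 489884 = -246887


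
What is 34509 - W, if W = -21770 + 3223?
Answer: 53056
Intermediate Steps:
W = -18547
34509 - W = 34509 - 1*(-18547) = 34509 + 18547 = 53056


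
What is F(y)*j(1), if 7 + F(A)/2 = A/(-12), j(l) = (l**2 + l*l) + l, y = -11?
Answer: -73/2 ≈ -36.500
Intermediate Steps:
j(l) = l + 2*l**2 (j(l) = (l**2 + l**2) + l = 2*l**2 + l = l + 2*l**2)
F(A) = -14 - A/6 (F(A) = -14 + 2*(A/(-12)) = -14 + 2*(A*(-1/12)) = -14 + 2*(-A/12) = -14 - A/6)
F(y)*j(1) = (-14 - 1/6*(-11))*(1*(1 + 2*1)) = (-14 + 11/6)*(1*(1 + 2)) = -73*3/6 = -73/6*3 = -73/2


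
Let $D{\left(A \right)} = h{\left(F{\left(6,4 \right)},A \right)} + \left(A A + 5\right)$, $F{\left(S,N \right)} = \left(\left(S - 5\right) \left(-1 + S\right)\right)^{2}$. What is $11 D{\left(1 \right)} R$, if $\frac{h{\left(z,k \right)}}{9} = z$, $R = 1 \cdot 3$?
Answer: $7623$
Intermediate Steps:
$F{\left(S,N \right)} = \left(-1 + S\right)^{2} \left(-5 + S\right)^{2}$ ($F{\left(S,N \right)} = \left(\left(-5 + S\right) \left(-1 + S\right)\right)^{2} = \left(\left(-1 + S\right) \left(-5 + S\right)\right)^{2} = \left(-1 + S\right)^{2} \left(-5 + S\right)^{2}$)
$R = 3$
$h{\left(z,k \right)} = 9 z$
$D{\left(A \right)} = 230 + A^{2}$ ($D{\left(A \right)} = 9 \left(-1 + 6\right)^{2} \left(-5 + 6\right)^{2} + \left(A A + 5\right) = 9 \cdot 5^{2} \cdot 1^{2} + \left(A^{2} + 5\right) = 9 \cdot 25 \cdot 1 + \left(5 + A^{2}\right) = 9 \cdot 25 + \left(5 + A^{2}\right) = 225 + \left(5 + A^{2}\right) = 230 + A^{2}$)
$11 D{\left(1 \right)} R = 11 \left(230 + 1^{2}\right) 3 = 11 \left(230 + 1\right) 3 = 11 \cdot 231 \cdot 3 = 2541 \cdot 3 = 7623$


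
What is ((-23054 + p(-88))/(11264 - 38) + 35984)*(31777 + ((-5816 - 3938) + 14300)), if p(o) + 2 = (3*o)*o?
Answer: 7336457064440/5613 ≈ 1.3070e+9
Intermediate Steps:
p(o) = -2 + 3*o² (p(o) = -2 + (3*o)*o = -2 + 3*o²)
((-23054 + p(-88))/(11264 - 38) + 35984)*(31777 + ((-5816 - 3938) + 14300)) = ((-23054 + (-2 + 3*(-88)²))/(11264 - 38) + 35984)*(31777 + ((-5816 - 3938) + 14300)) = ((-23054 + (-2 + 3*7744))/11226 + 35984)*(31777 + (-9754 + 14300)) = ((-23054 + (-2 + 23232))*(1/11226) + 35984)*(31777 + 4546) = ((-23054 + 23230)*(1/11226) + 35984)*36323 = (176*(1/11226) + 35984)*36323 = (88/5613 + 35984)*36323 = (201978280/5613)*36323 = 7336457064440/5613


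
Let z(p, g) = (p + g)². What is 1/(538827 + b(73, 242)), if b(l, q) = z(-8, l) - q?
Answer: 1/542810 ≈ 1.8423e-6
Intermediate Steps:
z(p, g) = (g + p)²
b(l, q) = (-8 + l)² - q (b(l, q) = (l - 8)² - q = (-8 + l)² - q)
1/(538827 + b(73, 242)) = 1/(538827 + ((-8 + 73)² - 1*242)) = 1/(538827 + (65² - 242)) = 1/(538827 + (4225 - 242)) = 1/(538827 + 3983) = 1/542810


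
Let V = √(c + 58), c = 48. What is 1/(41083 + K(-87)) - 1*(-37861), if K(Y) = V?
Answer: 63902279818246/1687812783 - √106/1687812783 ≈ 37861.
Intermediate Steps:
V = √106 (V = √(48 + 58) = √106 ≈ 10.296)
K(Y) = √106
1/(41083 + K(-87)) - 1*(-37861) = 1/(41083 + √106) - 1*(-37861) = 1/(41083 + √106) + 37861 = 37861 + 1/(41083 + √106)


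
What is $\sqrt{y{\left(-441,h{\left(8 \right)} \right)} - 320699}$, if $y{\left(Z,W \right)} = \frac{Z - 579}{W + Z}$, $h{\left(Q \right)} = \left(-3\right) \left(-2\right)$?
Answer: $\frac{i \sqrt{269705887}}{29} \approx 566.3 i$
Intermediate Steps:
$h{\left(Q \right)} = 6$
$y{\left(Z,W \right)} = \frac{-579 + Z}{W + Z}$
$\sqrt{y{\left(-441,h{\left(8 \right)} \right)} - 320699} = \sqrt{\frac{-579 - 441}{6 - 441} - 320699} = \sqrt{\frac{1}{-435} \left(-1020\right) - 320699} = \sqrt{\left(- \frac{1}{435}\right) \left(-1020\right) - 320699} = \sqrt{\frac{68}{29} - 320699} = \sqrt{- \frac{9300203}{29}} = \frac{i \sqrt{269705887}}{29}$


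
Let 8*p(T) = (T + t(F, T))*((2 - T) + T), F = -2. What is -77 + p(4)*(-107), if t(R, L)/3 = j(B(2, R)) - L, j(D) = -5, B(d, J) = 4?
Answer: 2153/4 ≈ 538.25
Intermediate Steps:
t(R, L) = -15 - 3*L (t(R, L) = 3*(-5 - L) = -15 - 3*L)
p(T) = -15/4 - T/2 (p(T) = ((T + (-15 - 3*T))*((2 - T) + T))/8 = ((-15 - 2*T)*2)/8 = (-30 - 4*T)/8 = -15/4 - T/2)
-77 + p(4)*(-107) = -77 + (-15/4 - ½*4)*(-107) = -77 + (-15/4 - 2)*(-107) = -77 - 23/4*(-107) = -77 + 2461/4 = 2153/4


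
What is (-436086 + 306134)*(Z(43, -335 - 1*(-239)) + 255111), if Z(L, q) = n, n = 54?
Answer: -33159202080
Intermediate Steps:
Z(L, q) = 54
(-436086 + 306134)*(Z(43, -335 - 1*(-239)) + 255111) = (-436086 + 306134)*(54 + 255111) = -129952*255165 = -33159202080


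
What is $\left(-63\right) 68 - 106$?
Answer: $-4390$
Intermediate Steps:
$\left(-63\right) 68 - 106 = -4284 - 106 = -4390$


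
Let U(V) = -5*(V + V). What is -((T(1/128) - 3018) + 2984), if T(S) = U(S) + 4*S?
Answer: 2179/64 ≈ 34.047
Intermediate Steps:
U(V) = -10*V
T(S) = -6*S (T(S) = -10*S + 4*S = -6*S)
-((T(1/128) - 3018) + 2984) = -((-6/128 - 3018) + 2984) = -((-6*1/128 - 3018) + 2984) = -((-3/64 - 3018) + 2984) = -(-193155/64 + 2984) = -1*(-2179/64) = 2179/64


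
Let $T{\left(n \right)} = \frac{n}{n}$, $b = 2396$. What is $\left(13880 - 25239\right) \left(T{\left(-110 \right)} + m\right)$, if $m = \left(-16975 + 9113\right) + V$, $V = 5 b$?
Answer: $-46787721$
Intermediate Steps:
$V = 11980$ ($V = 5 \cdot 2396 = 11980$)
$T{\left(n \right)} = 1$
$m = 4118$ ($m = \left(-16975 + 9113\right) + 11980 = -7862 + 11980 = 4118$)
$\left(13880 - 25239\right) \left(T{\left(-110 \right)} + m\right) = \left(13880 - 25239\right) \left(1 + 4118\right) = \left(-11359\right) 4119 = -46787721$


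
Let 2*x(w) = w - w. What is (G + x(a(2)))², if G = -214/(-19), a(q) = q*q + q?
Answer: 45796/361 ≈ 126.86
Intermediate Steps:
a(q) = q + q² (a(q) = q² + q = q + q²)
G = 214/19 (G = -214*(-1/19) = 214/19 ≈ 11.263)
x(w) = 0 (x(w) = (w - w)/2 = (½)*0 = 0)
(G + x(a(2)))² = (214/19 + 0)² = (214/19)² = 45796/361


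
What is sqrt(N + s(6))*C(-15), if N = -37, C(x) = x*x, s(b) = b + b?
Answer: 1125*I ≈ 1125.0*I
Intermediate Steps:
s(b) = 2*b
C(x) = x**2
sqrt(N + s(6))*C(-15) = sqrt(-37 + 2*6)*(-15)**2 = sqrt(-37 + 12)*225 = sqrt(-25)*225 = (5*I)*225 = 1125*I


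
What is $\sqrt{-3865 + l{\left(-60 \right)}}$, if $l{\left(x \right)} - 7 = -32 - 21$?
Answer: $i \sqrt{3911} \approx 62.538 i$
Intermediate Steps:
$l{\left(x \right)} = -46$ ($l{\left(x \right)} = 7 - 53 = -46$)
$\sqrt{-3865 + l{\left(-60 \right)}} = \sqrt{-3865 - 46} = \sqrt{-3911} = i \sqrt{3911}$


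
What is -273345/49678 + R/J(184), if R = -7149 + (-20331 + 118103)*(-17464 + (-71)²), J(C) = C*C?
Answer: -30174789587655/840949184 ≈ -35882.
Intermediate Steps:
J(C) = C²
R = -1214628705 (R = -7149 + 97772*(-17464 + 5041) = -7149 + 97772*(-12423) = -7149 - 1214621556 = -1214628705)
-273345/49678 + R/J(184) = -273345/49678 - 1214628705/(184²) = -273345*1/49678 - 1214628705/33856 = -273345/49678 - 1214628705*1/33856 = -273345/49678 - 1214628705/33856 = -30174789587655/840949184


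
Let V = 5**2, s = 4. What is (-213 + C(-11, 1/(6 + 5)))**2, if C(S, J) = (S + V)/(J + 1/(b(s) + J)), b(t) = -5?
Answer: 510172569/4489 ≈ 1.1365e+5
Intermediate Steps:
V = 25
C(S, J) = (25 + S)/(J + 1/(-5 + J)) (C(S, J) = (S + 25)/(J + 1/(-5 + J)) = (25 + S)/(J + 1/(-5 + J)))
(-213 + C(-11, 1/(6 + 5)))**2 = (-213 + (-125 - 5*(-11) + 25/(6 + 5) - 11/(6 + 5))/(1 + (1/(6 + 5))**2 - 5/(6 + 5)))**2 = (-213 + (-125 + 55 + 25/11 - 11/11)/(1 + (1/11)**2 - 5/11))**2 = (-213 + (-125 + 55 + 25*(1/11) + (1/11)*(-11))/(1 + (1/11)**2 - 5*1/11))**2 = (-213 + (-125 + 55 + 25/11 - 1)/(1 + 1/121 - 5/11))**2 = (-213 - 756/11/(67/121))**2 = (-213 + (121/67)*(-756/11))**2 = (-213 - 8316/67)**2 = (-22587/67)**2 = 510172569/4489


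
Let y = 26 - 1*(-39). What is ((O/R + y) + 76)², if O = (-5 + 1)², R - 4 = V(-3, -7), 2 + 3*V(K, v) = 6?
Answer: 20736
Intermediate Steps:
V(K, v) = 4/3 (V(K, v) = -⅔ + (⅓)*6 = -⅔ + 2 = 4/3)
R = 16/3 (R = 4 + 4/3 = 16/3 ≈ 5.3333)
O = 16 (O = (-4)² = 16)
y = 65 (y = 26 + 39 = 65)
((O/R + y) + 76)² = ((16/(16/3) + 65) + 76)² = ((16*(3/16) + 65) + 76)² = ((3 + 65) + 76)² = (68 + 76)² = 144² = 20736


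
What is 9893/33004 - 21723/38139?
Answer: -113212255/419579852 ≈ -0.26982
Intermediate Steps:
9893/33004 - 21723/38139 = 9893*(1/33004) - 21723*1/38139 = 9893/33004 - 7241/12713 = -113212255/419579852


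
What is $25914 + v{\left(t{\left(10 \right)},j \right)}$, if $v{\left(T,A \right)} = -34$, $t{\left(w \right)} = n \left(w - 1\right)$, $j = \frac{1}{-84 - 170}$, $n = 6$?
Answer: $25880$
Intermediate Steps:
$j = - \frac{1}{254}$ ($j = \frac{1}{-254} = - \frac{1}{254} \approx -0.003937$)
$t{\left(w \right)} = -6 + 6 w$ ($t{\left(w \right)} = 6 \left(w - 1\right) = 6 \left(-1 + w\right) = -6 + 6 w$)
$25914 + v{\left(t{\left(10 \right)},j \right)} = 25914 - 34 = 25880$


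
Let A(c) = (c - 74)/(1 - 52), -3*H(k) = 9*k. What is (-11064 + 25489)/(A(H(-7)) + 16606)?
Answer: 735675/846959 ≈ 0.86861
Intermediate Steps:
H(k) = -3*k
A(c) = 74/51 - c/51 (A(c) = (-74 + c)/(-51) = (-74 + c)*(-1/51) = 74/51 - c/51)
(-11064 + 25489)/(A(H(-7)) + 16606) = (-11064 + 25489)/((74/51 - (-1)*(-7)/17) + 16606) = 14425/((74/51 - 1/51*21) + 16606) = 14425/((74/51 - 7/17) + 16606) = 14425/(53/51 + 16606) = 14425/(846959/51) = 14425*(51/846959) = 735675/846959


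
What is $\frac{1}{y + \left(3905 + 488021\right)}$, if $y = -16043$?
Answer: $\frac{1}{475883} \approx 2.1014 \cdot 10^{-6}$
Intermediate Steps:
$\frac{1}{y + \left(3905 + 488021\right)} = \frac{1}{-16043 + \left(3905 + 488021\right)} = \frac{1}{-16043 + 491926} = \frac{1}{475883}$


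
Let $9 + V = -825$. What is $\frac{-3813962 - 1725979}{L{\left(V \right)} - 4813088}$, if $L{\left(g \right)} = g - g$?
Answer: $\frac{5539941}{4813088} \approx 1.151$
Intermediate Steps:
$V = -834$ ($V = -9 - 825 = -834$)
$L{\left(g \right)} = 0$
$\frac{-3813962 - 1725979}{L{\left(V \right)} - 4813088} = \frac{-3813962 - 1725979}{0 - 4813088} = - \frac{5539941}{-4813088} = \left(-5539941\right) \left(- \frac{1}{4813088}\right) = \frac{5539941}{4813088}$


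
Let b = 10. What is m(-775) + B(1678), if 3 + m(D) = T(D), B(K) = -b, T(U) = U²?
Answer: 600612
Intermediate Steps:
B(K) = -10 (B(K) = -1*10 = -10)
m(D) = -3 + D²
m(-775) + B(1678) = (-3 + (-775)²) - 10 = (-3 + 600625) - 10 = 600622 - 10 = 600612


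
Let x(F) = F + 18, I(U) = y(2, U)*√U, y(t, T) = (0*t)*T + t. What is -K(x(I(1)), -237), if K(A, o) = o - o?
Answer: 0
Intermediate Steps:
y(t, T) = t (y(t, T) = 0*T + t = 0 + t = t)
I(U) = 2*√U
x(F) = 18 + F
K(A, o) = 0
-K(x(I(1)), -237) = -1*0 = 0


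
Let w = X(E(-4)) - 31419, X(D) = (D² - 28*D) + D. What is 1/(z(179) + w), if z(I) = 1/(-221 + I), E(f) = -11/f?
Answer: -336/10579199 ≈ -3.1760e-5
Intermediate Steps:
X(D) = D² - 27*D
w = -503771/16 (w = (-11/(-4))*(-27 - 11/(-4)) - 31419 = (-11*(-¼))*(-27 - 11*(-¼)) - 31419 = 11*(-27 + 11/4)/4 - 31419 = (11/4)*(-97/4) - 31419 = -1067/16 - 31419 = -503771/16 ≈ -31486.)
1/(z(179) + w) = 1/(1/(-221 + 179) - 503771/16) = 1/(1/(-42) - 503771/16) = 1/(-1/42 - 503771/16) = 1/(-10579199/336) = -336/10579199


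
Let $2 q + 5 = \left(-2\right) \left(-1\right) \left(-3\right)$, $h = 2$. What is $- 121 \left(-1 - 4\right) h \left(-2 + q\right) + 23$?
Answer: $-9052$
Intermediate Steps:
$q = - \frac{11}{2}$ ($q = - \frac{5}{2} + \frac{\left(-2\right) \left(-1\right) \left(-3\right)}{2} = - \frac{5}{2} + \frac{2 \left(-3\right)}{2} = - \frac{5}{2} + \frac{1}{2} \left(-6\right) = - \frac{5}{2} - 3 = - \frac{11}{2} \approx -5.5$)
$- 121 \left(-1 - 4\right) h \left(-2 + q\right) + 23 = - 121 \left(-1 - 4\right) 2 \left(-2 - \frac{11}{2}\right) + 23 = - 121 \left(-5\right) 2 \left(- \frac{15}{2}\right) + 23 = - 121 \left(\left(-10\right) \left(- \frac{15}{2}\right)\right) + 23 = \left(-121\right) 75 + 23 = -9075 + 23 = -9052$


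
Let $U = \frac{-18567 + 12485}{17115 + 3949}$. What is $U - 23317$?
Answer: $- \frac{245577685}{10532} \approx -23317.0$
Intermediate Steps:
$U = - \frac{3041}{10532}$ ($U = - \frac{6082}{21064} = \left(-6082\right) \frac{1}{21064} = - \frac{3041}{10532} \approx -0.28874$)
$U - 23317 = - \frac{3041}{10532} - 23317 = - \frac{245577685}{10532}$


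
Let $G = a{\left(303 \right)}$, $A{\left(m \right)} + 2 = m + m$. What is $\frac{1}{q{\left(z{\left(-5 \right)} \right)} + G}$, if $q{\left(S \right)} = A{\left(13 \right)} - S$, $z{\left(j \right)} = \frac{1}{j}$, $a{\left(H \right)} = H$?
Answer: $\frac{5}{1636} \approx 0.0030562$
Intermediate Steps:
$A{\left(m \right)} = -2 + 2 m$ ($A{\left(m \right)} = -2 + \left(m + m\right) = -2 + 2 m$)
$G = 303$
$q{\left(S \right)} = 24 - S$ ($q{\left(S \right)} = \left(-2 + 2 \cdot 13\right) - S = \left(-2 + 26\right) - S = 24 - S$)
$\frac{1}{q{\left(z{\left(-5 \right)} \right)} + G} = \frac{1}{\left(24 - \frac{1}{-5}\right) + 303} = \frac{1}{\left(24 - - \frac{1}{5}\right) + 303} = \frac{1}{\left(24 + \frac{1}{5}\right) + 303} = \frac{1}{\frac{121}{5} + 303} = \frac{1}{\frac{1636}{5}} = \frac{5}{1636}$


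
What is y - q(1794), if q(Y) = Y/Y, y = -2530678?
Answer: -2530679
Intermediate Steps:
q(Y) = 1
y - q(1794) = -2530678 - 1*1 = -2530678 - 1 = -2530679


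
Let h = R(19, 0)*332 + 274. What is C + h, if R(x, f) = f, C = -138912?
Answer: -138638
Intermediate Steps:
h = 274 (h = 0*332 + 274 = 0 + 274 = 274)
C + h = -138912 + 274 = -138638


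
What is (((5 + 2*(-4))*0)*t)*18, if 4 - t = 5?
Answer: 0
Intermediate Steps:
t = -1 (t = 4 - 1*5 = 4 - 5 = -1)
(((5 + 2*(-4))*0)*t)*18 = (((5 + 2*(-4))*0)*(-1))*18 = (((5 - 8)*0)*(-1))*18 = (-3*0*(-1))*18 = (0*(-1))*18 = 0*18 = 0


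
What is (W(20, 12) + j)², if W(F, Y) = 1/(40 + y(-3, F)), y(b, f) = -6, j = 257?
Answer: 76370121/1156 ≈ 66064.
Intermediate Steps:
W(F, Y) = 1/34 (W(F, Y) = 1/(40 - 6) = 1/34)
(W(20, 12) + j)² = (1/34 + 257)² = (8739/34)² = 76370121/1156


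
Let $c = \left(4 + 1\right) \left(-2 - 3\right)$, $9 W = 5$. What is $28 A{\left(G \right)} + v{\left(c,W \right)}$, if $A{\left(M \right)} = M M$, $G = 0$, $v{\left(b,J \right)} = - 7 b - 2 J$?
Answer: $\frac{1565}{9} \approx 173.89$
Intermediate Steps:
$W = \frac{5}{9}$ ($W = \frac{1}{9} \cdot 5 = \frac{5}{9} \approx 0.55556$)
$c = -25$ ($c = 5 \left(-5\right) = -25$)
$A{\left(M \right)} = M^{2}$
$28 A{\left(G \right)} + v{\left(c,W \right)} = 28 \cdot 0^{2} - - \frac{1565}{9} = 28 \cdot 0 + \left(175 - \frac{10}{9}\right) = 0 + \frac{1565}{9} = \frac{1565}{9}$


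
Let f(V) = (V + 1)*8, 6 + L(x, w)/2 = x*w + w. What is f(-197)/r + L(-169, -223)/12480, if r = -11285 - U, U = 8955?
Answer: 1599863/263120 ≈ 6.0804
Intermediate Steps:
r = -20240 (r = -11285 - 1*8955 = -11285 - 8955 = -20240)
L(x, w) = -12 + 2*w + 2*w*x (L(x, w) = -12 + 2*(x*w + w) = -12 + 2*(w*x + w) = -12 + 2*(w + w*x) = -12 + (2*w + 2*w*x) = -12 + 2*w + 2*w*x)
f(V) = 8 + 8*V (f(V) = (1 + V)*8 = 8 + 8*V)
f(-197)/r + L(-169, -223)/12480 = (8 + 8*(-197))/(-20240) + (-12 + 2*(-223) + 2*(-223)*(-169))/12480 = (8 - 1576)*(-1/20240) + (-12 - 446 + 75374)*(1/12480) = -1568*(-1/20240) + 74916*(1/12480) = 98/1265 + 6243/1040 = 1599863/263120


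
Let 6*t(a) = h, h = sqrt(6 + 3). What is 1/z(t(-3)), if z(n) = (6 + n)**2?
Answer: 4/169 ≈ 0.023669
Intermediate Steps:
h = 3 (h = sqrt(9) = 3)
t(a) = 1/2 (t(a) = (1/6)*3 = 1/2)
1/z(t(-3)) = 1/((6 + 1/2)**2) = 1/((13/2)**2) = 1/(169/4) = 4/169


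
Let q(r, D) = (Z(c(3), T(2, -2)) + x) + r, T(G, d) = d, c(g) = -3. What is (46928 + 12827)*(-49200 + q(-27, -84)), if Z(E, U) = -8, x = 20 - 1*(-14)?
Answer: -2940005755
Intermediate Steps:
x = 34 (x = 20 + 14 = 34)
q(r, D) = 26 + r (q(r, D) = (-8 + 34) + r = 26 + r)
(46928 + 12827)*(-49200 + q(-27, -84)) = (46928 + 12827)*(-49200 + (26 - 27)) = 59755*(-49200 - 1) = 59755*(-49201) = -2940005755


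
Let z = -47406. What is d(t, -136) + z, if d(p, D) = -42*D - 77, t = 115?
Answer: -41771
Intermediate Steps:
d(p, D) = -77 - 42*D
d(t, -136) + z = (-77 - 42*(-136)) - 47406 = (-77 + 5712) - 47406 = 5635 - 47406 = -41771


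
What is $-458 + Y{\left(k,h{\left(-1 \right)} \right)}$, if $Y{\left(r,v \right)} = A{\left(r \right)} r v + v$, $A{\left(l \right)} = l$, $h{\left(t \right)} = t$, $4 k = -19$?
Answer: $- \frac{7705}{16} \approx -481.56$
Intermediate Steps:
$k = - \frac{19}{4}$ ($k = \frac{1}{4} \left(-19\right) = - \frac{19}{4} \approx -4.75$)
$Y{\left(r,v \right)} = v + v r^{2}$ ($Y{\left(r,v \right)} = r r v + v = r^{2} v + v = v r^{2} + v = v + v r^{2}$)
$-458 + Y{\left(k,h{\left(-1 \right)} \right)} = -458 - \left(1 + \left(- \frac{19}{4}\right)^{2}\right) = -458 - \left(1 + \frac{361}{16}\right) = -458 - \frac{377}{16} = - \frac{7705}{16}$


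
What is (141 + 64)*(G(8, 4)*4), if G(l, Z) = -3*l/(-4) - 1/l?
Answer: 9635/2 ≈ 4817.5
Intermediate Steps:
G(l, Z) = -1/l + 3*l/4 (G(l, Z) = -3*l*(-¼) - 1/l = 3*l/4 - 1/l = -1/l + 3*l/4)
(141 + 64)*(G(8, 4)*4) = (141 + 64)*((-1/8 + (¾)*8)*4) = 205*((-1*⅛ + 6)*4) = 205*((-⅛ + 6)*4) = 205*((47/8)*4) = 205*(47/2) = 9635/2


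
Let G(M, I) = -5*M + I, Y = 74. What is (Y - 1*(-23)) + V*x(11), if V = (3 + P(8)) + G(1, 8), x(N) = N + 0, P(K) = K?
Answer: 251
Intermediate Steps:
G(M, I) = I - 5*M
x(N) = N
V = 14 (V = (3 + 8) + (8 - 5*1) = 11 + (8 - 5) = 11 + 3 = 14)
(Y - 1*(-23)) + V*x(11) = (74 - 1*(-23)) + 14*11 = (74 + 23) + 154 = 97 + 154 = 251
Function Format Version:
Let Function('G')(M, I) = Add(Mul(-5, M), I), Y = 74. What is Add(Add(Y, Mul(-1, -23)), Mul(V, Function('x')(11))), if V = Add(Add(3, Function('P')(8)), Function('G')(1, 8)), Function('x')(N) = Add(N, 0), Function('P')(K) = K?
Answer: 251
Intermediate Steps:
Function('G')(M, I) = Add(I, Mul(-5, M))
Function('x')(N) = N
V = 14 (V = Add(Add(3, 8), Add(8, Mul(-5, 1))) = Add(11, Add(8, -5)) = Add(11, 3) = 14)
Add(Add(Y, Mul(-1, -23)), Mul(V, Function('x')(11))) = Add(Add(74, Mul(-1, -23)), Mul(14, 11)) = Add(Add(74, 23), 154) = Add(97, 154) = 251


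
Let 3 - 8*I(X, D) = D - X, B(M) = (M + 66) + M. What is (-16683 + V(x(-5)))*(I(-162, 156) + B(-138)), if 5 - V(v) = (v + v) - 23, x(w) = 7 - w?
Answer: 33274605/8 ≈ 4.1593e+6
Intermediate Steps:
B(M) = 66 + 2*M (B(M) = (66 + M) + M = 66 + 2*M)
V(v) = 28 - 2*v (V(v) = 5 - ((v + v) - 23) = 5 - (2*v - 23) = 5 - (-23 + 2*v) = 5 + (23 - 2*v) = 28 - 2*v)
I(X, D) = 3/8 - D/8 + X/8 (I(X, D) = 3/8 - (D - X)/8 = 3/8 + (-D/8 + X/8) = 3/8 - D/8 + X/8)
(-16683 + V(x(-5)))*(I(-162, 156) + B(-138)) = (-16683 + (28 - 2*(7 - 1*(-5))))*((3/8 - 1/8*156 + (1/8)*(-162)) + (66 + 2*(-138))) = (-16683 + (28 - 2*(7 + 5)))*((3/8 - 39/2 - 81/4) + (66 - 276)) = (-16683 + (28 - 2*12))*(-315/8 - 210) = (-16683 + (28 - 24))*(-1995/8) = (-16683 + 4)*(-1995/8) = -16679*(-1995/8) = 33274605/8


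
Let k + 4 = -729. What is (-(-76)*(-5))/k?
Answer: 380/733 ≈ 0.51842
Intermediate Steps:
k = -733 (k = -4 - 729 = -733)
(-(-76)*(-5))/k = -(-76)*(-5)/(-733) = -1*380*(-1/733) = -380*(-1/733) = 380/733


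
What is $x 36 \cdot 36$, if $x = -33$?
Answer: $-42768$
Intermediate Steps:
$x 36 \cdot 36 = \left(-33\right) 36 \cdot 36 = \left(-1188\right) 36 = -42768$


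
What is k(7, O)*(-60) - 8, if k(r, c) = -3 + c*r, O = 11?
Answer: -4448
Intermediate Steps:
k(7, O)*(-60) - 8 = (-3 + 11*7)*(-60) - 8 = (-3 + 77)*(-60) - 8 = 74*(-60) - 8 = -4440 - 8 = -4448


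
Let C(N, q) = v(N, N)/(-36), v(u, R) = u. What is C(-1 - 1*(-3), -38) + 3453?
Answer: 62153/18 ≈ 3452.9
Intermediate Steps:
C(N, q) = -N/36 (C(N, q) = N/(-36) = N*(-1/36) = -N/36)
C(-1 - 1*(-3), -38) + 3453 = -(-1 - 1*(-3))/36 + 3453 = -(-1 + 3)/36 + 3453 = -1/36*2 + 3453 = -1/18 + 3453 = 62153/18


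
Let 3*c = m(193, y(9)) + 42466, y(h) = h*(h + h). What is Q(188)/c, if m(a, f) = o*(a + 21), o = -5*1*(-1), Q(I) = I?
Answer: 47/3628 ≈ 0.012955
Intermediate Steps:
o = 5 (o = -5*(-1) = 5)
y(h) = 2*h² (y(h) = h*(2*h) = 2*h²)
m(a, f) = 105 + 5*a (m(a, f) = 5*(a + 21) = 5*(21 + a) = 105 + 5*a)
c = 14512 (c = ((105 + 5*193) + 42466)/3 = ((105 + 965) + 42466)/3 = (1070 + 42466)/3 = (⅓)*43536 = 14512)
Q(188)/c = 188/14512 = 188*(1/14512) = 47/3628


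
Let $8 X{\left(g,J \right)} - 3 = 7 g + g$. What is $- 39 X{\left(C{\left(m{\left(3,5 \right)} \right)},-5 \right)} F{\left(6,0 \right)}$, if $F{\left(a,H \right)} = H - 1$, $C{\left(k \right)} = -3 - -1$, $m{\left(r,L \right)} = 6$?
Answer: $- \frac{507}{8} \approx -63.375$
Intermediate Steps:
$C{\left(k \right)} = -2$ ($C{\left(k \right)} = -3 + 1 = -2$)
$F{\left(a,H \right)} = -1 + H$ ($F{\left(a,H \right)} = H - 1 = -1 + H$)
$X{\left(g,J \right)} = \frac{3}{8} + g$ ($X{\left(g,J \right)} = \frac{3}{8} + \frac{7 g + g}{8} = \frac{3}{8} + \frac{8 g}{8} = \frac{3}{8} + g$)
$- 39 X{\left(C{\left(m{\left(3,5 \right)} \right)},-5 \right)} F{\left(6,0 \right)} = - 39 \left(\frac{3}{8} - 2\right) \left(-1 + 0\right) = \left(-39\right) \left(- \frac{13}{8}\right) \left(-1\right) = \frac{507}{8} \left(-1\right) = - \frac{507}{8}$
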